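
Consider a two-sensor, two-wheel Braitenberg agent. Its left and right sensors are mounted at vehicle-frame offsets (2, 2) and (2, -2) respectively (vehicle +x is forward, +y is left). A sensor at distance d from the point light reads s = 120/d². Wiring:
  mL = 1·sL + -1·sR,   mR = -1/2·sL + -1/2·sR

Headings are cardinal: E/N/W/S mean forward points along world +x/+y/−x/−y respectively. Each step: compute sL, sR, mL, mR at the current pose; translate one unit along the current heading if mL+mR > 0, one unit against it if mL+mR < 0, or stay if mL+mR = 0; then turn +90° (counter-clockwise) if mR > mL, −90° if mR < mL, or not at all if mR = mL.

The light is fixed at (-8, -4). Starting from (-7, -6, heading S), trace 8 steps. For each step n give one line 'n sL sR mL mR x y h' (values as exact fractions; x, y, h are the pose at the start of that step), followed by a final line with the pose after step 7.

0 24/5 120/17 -192/85 -504/85 -7 -6 S
1 12 60 -48 -36 -7 -5 W
2 24/5 40/3 -128/15 -136/15 -6 -5 S
3 30 30 0 -30 -6 -4 W
4 24 120/29 576/29 -408/29 -5 -4 N
5 60/17 60/13 -240/221 -900/221 -5 -3 E
6 120/17 120 -1920/17 -1080/17 -6 -3 S
7 15/4 15/2 -15/4 -45/8 -6 -2 E
final -7 -2 S

n=0: pose=(-7,-6,S); sL=24/5, sR=120/17; mL=-192/85, mR=-504/85; mL+mR=-696/85 → advance -1; mR−mL=-312/85 → turn -1·90°
n=1: pose=(-7,-5,W); sL=12, sR=60; mL=-48, mR=-36; mL+mR=-84 → advance -1; mR−mL=12 → turn +1·90°
n=2: pose=(-6,-5,S); sL=24/5, sR=40/3; mL=-128/15, mR=-136/15; mL+mR=-88/5 → advance -1; mR−mL=-8/15 → turn -1·90°
n=3: pose=(-6,-4,W); sL=30, sR=30; mL=0, mR=-30; mL+mR=-30 → advance -1; mR−mL=-30 → turn -1·90°
n=4: pose=(-5,-4,N); sL=24, sR=120/29; mL=576/29, mR=-408/29; mL+mR=168/29 → advance +1; mR−mL=-984/29 → turn -1·90°
n=5: pose=(-5,-3,E); sL=60/17, sR=60/13; mL=-240/221, mR=-900/221; mL+mR=-1140/221 → advance -1; mR−mL=-660/221 → turn -1·90°
n=6: pose=(-6,-3,S); sL=120/17, sR=120; mL=-1920/17, mR=-1080/17; mL+mR=-3000/17 → advance -1; mR−mL=840/17 → turn +1·90°
n=7: pose=(-6,-2,E); sL=15/4, sR=15/2; mL=-15/4, mR=-45/8; mL+mR=-75/8 → advance -1; mR−mL=-15/8 → turn -1·90°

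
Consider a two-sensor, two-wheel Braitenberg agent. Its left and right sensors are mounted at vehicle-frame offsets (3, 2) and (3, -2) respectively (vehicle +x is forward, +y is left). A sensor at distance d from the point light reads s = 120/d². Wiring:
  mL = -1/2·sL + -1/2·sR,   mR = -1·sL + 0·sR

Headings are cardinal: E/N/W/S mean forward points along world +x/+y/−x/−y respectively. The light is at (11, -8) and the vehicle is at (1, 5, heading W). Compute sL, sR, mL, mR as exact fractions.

12/29 60/197 -2052/5713 -12/29

left sensor world pos  = (-2, 3); dL² = 290
right sensor world pos = (-2, 7); dR² = 394
sL = 120/290 = 12/29
sR = 120/394 = 60/197
mL = -1/2·sL + -1/2·sR = -2052/5713
mR = -1·sL + 0·sR = -12/29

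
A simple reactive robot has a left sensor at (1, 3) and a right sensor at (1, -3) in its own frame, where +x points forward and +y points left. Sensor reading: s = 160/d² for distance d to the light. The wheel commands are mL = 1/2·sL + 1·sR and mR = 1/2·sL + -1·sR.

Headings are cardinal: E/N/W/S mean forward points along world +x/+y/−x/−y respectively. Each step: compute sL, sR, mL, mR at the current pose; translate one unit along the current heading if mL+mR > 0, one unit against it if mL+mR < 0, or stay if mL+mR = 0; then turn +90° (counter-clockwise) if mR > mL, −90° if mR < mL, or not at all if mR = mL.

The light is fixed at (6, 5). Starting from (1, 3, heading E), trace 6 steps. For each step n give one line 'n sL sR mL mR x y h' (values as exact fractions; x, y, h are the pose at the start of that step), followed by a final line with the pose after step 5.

n=0: pose=(1,3,E); sL=160/17, sR=160/41; mL=6000/697, mR=560/697; mL+mR=160/17 → advance +1; mR−mL=-320/41 → turn -1·90°
n=1: pose=(2,3,S); sL=16, sR=80/29; mL=312/29, mR=152/29; mL+mR=16 → advance +1; mR−mL=-160/29 → turn -1·90°
n=2: pose=(2,2,W); sL=160/61, sR=32/5; mL=2352/305, mR=-1552/305; mL+mR=160/61 → advance +1; mR−mL=-64/5 → turn -1·90°
n=3: pose=(1,2,N); sL=40/17, sR=20; mL=360/17, mR=-320/17; mL+mR=40/17 → advance +1; mR−mL=-40 → turn -1·90°
n=4: pose=(1,3,E); sL=160/17, sR=160/41; mL=6000/697, mR=560/697; mL+mR=160/17 → advance +1; mR−mL=-320/41 → turn -1·90°
n=5: pose=(2,3,S); sL=16, sR=80/29; mL=312/29, mR=152/29; mL+mR=16 → advance +1; mR−mL=-160/29 → turn -1·90°

0 160/17 160/41 6000/697 560/697 1 3 E
1 16 80/29 312/29 152/29 2 3 S
2 160/61 32/5 2352/305 -1552/305 2 2 W
3 40/17 20 360/17 -320/17 1 2 N
4 160/17 160/41 6000/697 560/697 1 3 E
5 16 80/29 312/29 152/29 2 3 S
final 2 2 W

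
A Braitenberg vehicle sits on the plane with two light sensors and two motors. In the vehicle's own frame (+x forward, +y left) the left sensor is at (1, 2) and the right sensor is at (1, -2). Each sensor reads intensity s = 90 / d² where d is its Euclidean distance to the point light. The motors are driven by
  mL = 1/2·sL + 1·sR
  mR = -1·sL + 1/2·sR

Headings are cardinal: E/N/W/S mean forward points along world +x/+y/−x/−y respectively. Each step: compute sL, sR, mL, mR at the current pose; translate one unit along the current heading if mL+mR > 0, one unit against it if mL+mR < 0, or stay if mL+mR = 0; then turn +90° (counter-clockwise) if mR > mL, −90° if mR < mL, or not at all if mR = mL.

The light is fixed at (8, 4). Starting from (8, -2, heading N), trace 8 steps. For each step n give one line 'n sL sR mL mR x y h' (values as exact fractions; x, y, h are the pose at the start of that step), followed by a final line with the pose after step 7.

0 90/29 90/29 135/29 -45/29 8 -2 N
1 9 9/5 63/10 -81/10 8 -1 E
2 90/37 2 119/37 -53/37 7 -1 S
3 45/34 9/2 351/68 63/68 7 -2 W
4 90/41 18/5 963/205 -81/205 6 -2 N
5 9 9/5 63/10 -81/10 6 -1 E
6 90/37 90/61 6075/2257 -3825/2257 5 -1 S
7 9/8 45/16 27/8 9/32 5 -2 W
final 4 -2 N

n=0: pose=(8,-2,N); sL=90/29, sR=90/29; mL=135/29, mR=-45/29; mL+mR=90/29 → advance +1; mR−mL=-180/29 → turn -1·90°
n=1: pose=(8,-1,E); sL=9, sR=9/5; mL=63/10, mR=-81/10; mL+mR=-9/5 → advance -1; mR−mL=-72/5 → turn -1·90°
n=2: pose=(7,-1,S); sL=90/37, sR=2; mL=119/37, mR=-53/37; mL+mR=66/37 → advance +1; mR−mL=-172/37 → turn -1·90°
n=3: pose=(7,-2,W); sL=45/34, sR=9/2; mL=351/68, mR=63/68; mL+mR=207/34 → advance +1; mR−mL=-72/17 → turn -1·90°
n=4: pose=(6,-2,N); sL=90/41, sR=18/5; mL=963/205, mR=-81/205; mL+mR=882/205 → advance +1; mR−mL=-1044/205 → turn -1·90°
n=5: pose=(6,-1,E); sL=9, sR=9/5; mL=63/10, mR=-81/10; mL+mR=-9/5 → advance -1; mR−mL=-72/5 → turn -1·90°
n=6: pose=(5,-1,S); sL=90/37, sR=90/61; mL=6075/2257, mR=-3825/2257; mL+mR=2250/2257 → advance +1; mR−mL=-9900/2257 → turn -1·90°
n=7: pose=(5,-2,W); sL=9/8, sR=45/16; mL=27/8, mR=9/32; mL+mR=117/32 → advance +1; mR−mL=-99/32 → turn -1·90°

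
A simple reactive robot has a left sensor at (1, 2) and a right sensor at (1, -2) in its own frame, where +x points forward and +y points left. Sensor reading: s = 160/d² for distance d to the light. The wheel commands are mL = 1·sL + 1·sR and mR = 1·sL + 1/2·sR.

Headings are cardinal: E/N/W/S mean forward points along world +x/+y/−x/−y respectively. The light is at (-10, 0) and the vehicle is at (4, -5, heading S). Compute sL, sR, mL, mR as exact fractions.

left sensor world pos  = (6, -6); dL² = 292
right sensor world pos = (2, -6); dR² = 180
sL = 160/292 = 40/73
sR = 160/180 = 8/9
mL = 1·sL + 1·sR = 944/657
mR = 1·sL + 1/2·sR = 652/657

40/73 8/9 944/657 652/657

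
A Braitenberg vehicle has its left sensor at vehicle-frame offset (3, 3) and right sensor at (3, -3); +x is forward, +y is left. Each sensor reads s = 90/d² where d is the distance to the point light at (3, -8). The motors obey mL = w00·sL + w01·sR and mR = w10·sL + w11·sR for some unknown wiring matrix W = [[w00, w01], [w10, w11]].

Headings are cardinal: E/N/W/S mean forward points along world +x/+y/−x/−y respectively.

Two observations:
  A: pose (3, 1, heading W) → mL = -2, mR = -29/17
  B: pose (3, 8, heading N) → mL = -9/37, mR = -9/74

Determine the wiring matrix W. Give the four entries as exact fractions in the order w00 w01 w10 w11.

-1 0 -1 1/2

obs A: pose=(3,1,W) → sL=2, sR=10/17, mL=-2, mR=-29/17
obs B: pose=(3,8,N) → sL=9/37, sR=9/37, mL=-9/37, mR=-9/74
sensor matrix S = [[2, 10/17], [9/37, 9/37]]; det S = 216/629
solve [mL_A; mL_B] = S·[w00; w01] and [mR_A; mR_B] = S·[w10; w11]:
  w00 = -1, w01 = 0, w10 = -1, w11 = 1/2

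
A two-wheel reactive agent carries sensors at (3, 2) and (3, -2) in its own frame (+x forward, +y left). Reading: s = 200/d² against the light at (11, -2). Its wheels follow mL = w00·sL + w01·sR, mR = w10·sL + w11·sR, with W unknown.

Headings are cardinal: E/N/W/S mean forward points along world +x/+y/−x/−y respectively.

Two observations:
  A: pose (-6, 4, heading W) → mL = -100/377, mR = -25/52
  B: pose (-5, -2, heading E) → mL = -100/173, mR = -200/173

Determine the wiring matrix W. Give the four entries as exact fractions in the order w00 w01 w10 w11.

obs A: pose=(-6,4,W) → sL=25/52, sR=25/58, mL=-100/377, mR=-25/52
obs B: pose=(-5,-2,E) → sL=200/173, sR=200/173, mL=-100/173, mR=-200/173
sensor matrix S = [[25/52, 25/58], [200/173, 200/173]]; det S = 3750/65221
solve [mL_A; mL_B] = S·[w00; w01] and [mR_A; mR_B] = S·[w10; w11]:
  w00 = -1, w01 = 1/2, w10 = -1, w11 = 0

-1 1/2 -1 0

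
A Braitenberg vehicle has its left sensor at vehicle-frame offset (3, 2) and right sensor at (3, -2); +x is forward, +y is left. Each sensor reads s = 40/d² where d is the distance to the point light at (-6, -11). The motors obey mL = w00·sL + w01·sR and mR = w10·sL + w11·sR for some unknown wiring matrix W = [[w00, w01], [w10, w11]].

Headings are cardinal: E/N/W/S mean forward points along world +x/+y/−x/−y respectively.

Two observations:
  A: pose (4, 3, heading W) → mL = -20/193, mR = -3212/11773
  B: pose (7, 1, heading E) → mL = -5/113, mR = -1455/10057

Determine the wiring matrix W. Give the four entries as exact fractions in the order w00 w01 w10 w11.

obs A: pose=(4,3,W) → sL=40/193, sR=8/61, mL=-20/193, mR=-3212/11773
obs B: pose=(7,1,E) → sL=10/113, sR=10/89, mL=-5/113, mR=-1455/10057
sensor matrix S = [[40/193, 8/61], [10/113, 10/89]]; det S = 1383040/118401061
solve [mL_A; mL_B] = S·[w00; w01] and [mR_A; mR_B] = S·[w10; w11]:
  w00 = -1/2, w01 = 0, w10 = -1, w11 = -1/2

-1/2 0 -1 -1/2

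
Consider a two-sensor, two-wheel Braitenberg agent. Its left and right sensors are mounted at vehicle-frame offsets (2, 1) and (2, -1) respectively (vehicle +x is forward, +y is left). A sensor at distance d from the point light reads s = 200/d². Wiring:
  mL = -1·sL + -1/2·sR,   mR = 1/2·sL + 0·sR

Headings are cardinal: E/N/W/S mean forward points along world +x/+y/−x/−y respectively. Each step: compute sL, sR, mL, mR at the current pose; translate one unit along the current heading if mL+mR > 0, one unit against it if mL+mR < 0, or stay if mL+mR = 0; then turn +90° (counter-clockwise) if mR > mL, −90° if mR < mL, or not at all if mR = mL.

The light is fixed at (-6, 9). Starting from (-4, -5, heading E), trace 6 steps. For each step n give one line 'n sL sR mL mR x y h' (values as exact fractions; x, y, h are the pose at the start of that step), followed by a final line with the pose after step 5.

n=0: pose=(-4,-5,E); sL=40/37, sR=200/241; mL=-13340/8917, mR=20/37; mL+mR=-8520/8917 → advance -1; mR−mL=18160/8917 → turn +1·90°
n=1: pose=(-5,-5,N); sL=25/18, sR=50/37; mL=-1375/666, mR=25/36; mL+mR=-1825/1332 → advance -1; mR−mL=1225/444 → turn +1·90°
n=2: pose=(-5,-6,W); sL=200/257, sR=200/197; mL=-65100/50629, mR=100/257; mL+mR=-45400/50629 → advance -1; mR−mL=84800/50629 → turn +1·90°
n=3: pose=(-4,-6,S); sL=100/149, sR=20/29; mL=-4390/4321, mR=50/149; mL+mR=-2940/4321 → advance -1; mR−mL=5840/4321 → turn +1·90°
n=4: pose=(-4,-5,E); sL=40/37, sR=200/241; mL=-13340/8917, mR=20/37; mL+mR=-8520/8917 → advance -1; mR−mL=18160/8917 → turn +1·90°
n=5: pose=(-5,-5,N); sL=25/18, sR=50/37; mL=-1375/666, mR=25/36; mL+mR=-1825/1332 → advance -1; mR−mL=1225/444 → turn +1·90°

0 40/37 200/241 -13340/8917 20/37 -4 -5 E
1 25/18 50/37 -1375/666 25/36 -5 -5 N
2 200/257 200/197 -65100/50629 100/257 -5 -6 W
3 100/149 20/29 -4390/4321 50/149 -4 -6 S
4 40/37 200/241 -13340/8917 20/37 -4 -5 E
5 25/18 50/37 -1375/666 25/36 -5 -5 N
final -5 -6 W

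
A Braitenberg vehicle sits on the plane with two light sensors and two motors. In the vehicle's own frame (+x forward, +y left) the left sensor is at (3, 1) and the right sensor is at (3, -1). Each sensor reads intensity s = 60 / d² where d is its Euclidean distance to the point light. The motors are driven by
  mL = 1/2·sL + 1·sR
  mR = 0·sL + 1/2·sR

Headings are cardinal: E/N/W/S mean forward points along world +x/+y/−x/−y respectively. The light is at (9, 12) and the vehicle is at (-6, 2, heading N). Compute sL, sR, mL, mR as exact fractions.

left sensor world pos  = (-7, 5); dL² = 305
right sensor world pos = (-5, 5); dR² = 245
sL = 60/305 = 12/61
sR = 60/245 = 12/49
mL = 1/2·sL + 1·sR = 1026/2989
mR = 0·sL + 1/2·sR = 6/49

12/61 12/49 1026/2989 6/49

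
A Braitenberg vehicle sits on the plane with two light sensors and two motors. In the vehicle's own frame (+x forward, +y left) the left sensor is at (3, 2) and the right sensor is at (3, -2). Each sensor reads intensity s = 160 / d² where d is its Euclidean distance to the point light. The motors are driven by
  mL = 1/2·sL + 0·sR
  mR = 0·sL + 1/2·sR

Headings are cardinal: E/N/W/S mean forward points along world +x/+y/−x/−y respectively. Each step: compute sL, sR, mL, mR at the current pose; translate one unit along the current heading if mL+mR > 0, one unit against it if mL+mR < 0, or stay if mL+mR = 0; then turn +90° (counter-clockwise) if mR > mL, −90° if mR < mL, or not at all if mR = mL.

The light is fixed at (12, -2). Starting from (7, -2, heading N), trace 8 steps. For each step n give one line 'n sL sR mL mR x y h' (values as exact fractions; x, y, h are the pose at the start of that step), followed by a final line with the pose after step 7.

0 80/29 80/9 40/29 40/9 7 -2 N
1 32/13 160/73 16/13 80/73 7 -1 W
2 2 5 1 5/2 6 -1 N
3 160/81 160/97 80/81 80/97 6 0 W
4 80/53 16/5 40/53 8/5 5 0 N
5 160/101 32/25 80/101 16/25 5 1 W
6 20/17 20/9 10/17 10/9 4 1 N
7 32/25 160/157 16/25 80/157 4 2 W
final 3 2 N

n=0: pose=(7,-2,N); sL=80/29, sR=80/9; mL=40/29, mR=40/9; mL+mR=1520/261 → advance +1; mR−mL=800/261 → turn +1·90°
n=1: pose=(7,-1,W); sL=32/13, sR=160/73; mL=16/13, mR=80/73; mL+mR=2208/949 → advance +1; mR−mL=-128/949 → turn -1·90°
n=2: pose=(6,-1,N); sL=2, sR=5; mL=1, mR=5/2; mL+mR=7/2 → advance +1; mR−mL=3/2 → turn +1·90°
n=3: pose=(6,0,W); sL=160/81, sR=160/97; mL=80/81, mR=80/97; mL+mR=14240/7857 → advance +1; mR−mL=-1280/7857 → turn -1·90°
n=4: pose=(5,0,N); sL=80/53, sR=16/5; mL=40/53, mR=8/5; mL+mR=624/265 → advance +1; mR−mL=224/265 → turn +1·90°
n=5: pose=(5,1,W); sL=160/101, sR=32/25; mL=80/101, mR=16/25; mL+mR=3616/2525 → advance +1; mR−mL=-384/2525 → turn -1·90°
n=6: pose=(4,1,N); sL=20/17, sR=20/9; mL=10/17, mR=10/9; mL+mR=260/153 → advance +1; mR−mL=80/153 → turn +1·90°
n=7: pose=(4,2,W); sL=32/25, sR=160/157; mL=16/25, mR=80/157; mL+mR=4512/3925 → advance +1; mR−mL=-512/3925 → turn -1·90°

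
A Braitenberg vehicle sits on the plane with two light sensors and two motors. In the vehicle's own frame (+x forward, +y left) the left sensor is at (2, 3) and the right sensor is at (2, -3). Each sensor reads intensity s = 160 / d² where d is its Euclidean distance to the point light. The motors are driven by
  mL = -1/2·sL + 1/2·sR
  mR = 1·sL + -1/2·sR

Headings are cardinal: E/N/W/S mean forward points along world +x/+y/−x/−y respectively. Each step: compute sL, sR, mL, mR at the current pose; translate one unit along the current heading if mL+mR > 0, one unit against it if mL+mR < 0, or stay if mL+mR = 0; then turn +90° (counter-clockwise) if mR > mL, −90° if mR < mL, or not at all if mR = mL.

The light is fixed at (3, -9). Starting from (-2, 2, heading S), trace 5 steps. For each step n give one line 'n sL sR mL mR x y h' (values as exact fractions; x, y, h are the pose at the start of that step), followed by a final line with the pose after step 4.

0 32/17 32/29 -192/493 656/493 -2 2 S
1 80/89 80/29 2400/2581 -1240/2581 -2 1 E
2 32/13 160/113 -768/1469 2576/1469 -1 1 S
3 40/37 4 54/37 -34/37 -1 0 E
4 160/49 32/17 -576/833 1936/833 0 0 S
final 0 -1 E

n=0: pose=(-2,2,S); sL=32/17, sR=32/29; mL=-192/493, mR=656/493; mL+mR=16/17 → advance +1; mR−mL=848/493 → turn +1·90°
n=1: pose=(-2,1,E); sL=80/89, sR=80/29; mL=2400/2581, mR=-1240/2581; mL+mR=40/89 → advance +1; mR−mL=-3640/2581 → turn -1·90°
n=2: pose=(-1,1,S); sL=32/13, sR=160/113; mL=-768/1469, mR=2576/1469; mL+mR=16/13 → advance +1; mR−mL=3344/1469 → turn +1·90°
n=3: pose=(-1,0,E); sL=40/37, sR=4; mL=54/37, mR=-34/37; mL+mR=20/37 → advance +1; mR−mL=-88/37 → turn -1·90°
n=4: pose=(0,0,S); sL=160/49, sR=32/17; mL=-576/833, mR=1936/833; mL+mR=80/49 → advance +1; mR−mL=2512/833 → turn +1·90°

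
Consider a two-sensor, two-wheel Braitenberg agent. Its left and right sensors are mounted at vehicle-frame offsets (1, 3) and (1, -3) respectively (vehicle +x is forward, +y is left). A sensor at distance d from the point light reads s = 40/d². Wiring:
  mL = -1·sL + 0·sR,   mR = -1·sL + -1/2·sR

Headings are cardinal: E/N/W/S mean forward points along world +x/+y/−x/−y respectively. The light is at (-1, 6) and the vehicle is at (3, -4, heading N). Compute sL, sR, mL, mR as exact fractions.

20/41 4/13 -20/41 -342/533

left sensor world pos  = (0, -3); dL² = 82
right sensor world pos = (6, -3); dR² = 130
sL = 40/82 = 20/41
sR = 40/130 = 4/13
mL = -1·sL + 0·sR = -20/41
mR = -1·sL + -1/2·sR = -342/533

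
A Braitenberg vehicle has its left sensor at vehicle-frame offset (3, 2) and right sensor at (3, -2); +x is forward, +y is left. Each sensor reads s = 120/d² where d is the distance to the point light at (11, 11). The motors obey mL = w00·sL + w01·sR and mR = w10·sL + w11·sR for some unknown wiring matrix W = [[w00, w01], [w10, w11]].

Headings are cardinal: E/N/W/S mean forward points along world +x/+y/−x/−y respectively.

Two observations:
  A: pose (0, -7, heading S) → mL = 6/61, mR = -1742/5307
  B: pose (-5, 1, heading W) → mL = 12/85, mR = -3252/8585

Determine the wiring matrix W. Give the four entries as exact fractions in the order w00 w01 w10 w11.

0 1/2 -1 -1/2

obs A: pose=(0,-7,S) → sL=20/87, sR=12/61, mL=6/61, mR=-1742/5307
obs B: pose=(-5,1,W) → sL=24/101, sR=24/85, mL=12/85, mR=-3252/8585
sensor matrix S = [[20/87, 12/61], [24/101, 24/85]]; det S = 55168/3037373
solve [mL_A; mL_B] = S·[w00; w01] and [mR_A; mR_B] = S·[w10; w11]:
  w00 = 0, w01 = 1/2, w10 = -1, w11 = -1/2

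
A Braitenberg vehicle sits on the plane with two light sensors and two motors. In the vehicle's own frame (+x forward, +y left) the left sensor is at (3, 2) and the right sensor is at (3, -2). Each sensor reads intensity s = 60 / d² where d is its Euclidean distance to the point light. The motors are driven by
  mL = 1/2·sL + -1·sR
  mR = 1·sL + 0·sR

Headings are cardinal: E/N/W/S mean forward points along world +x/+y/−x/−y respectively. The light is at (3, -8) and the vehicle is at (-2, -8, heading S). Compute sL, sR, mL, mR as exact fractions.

10/3 30/29 55/87 10/3

left sensor world pos  = (0, -11); dL² = 18
right sensor world pos = (-4, -11); dR² = 58
sL = 60/18 = 10/3
sR = 60/58 = 30/29
mL = 1/2·sL + -1·sR = 55/87
mR = 1·sL + 0·sR = 10/3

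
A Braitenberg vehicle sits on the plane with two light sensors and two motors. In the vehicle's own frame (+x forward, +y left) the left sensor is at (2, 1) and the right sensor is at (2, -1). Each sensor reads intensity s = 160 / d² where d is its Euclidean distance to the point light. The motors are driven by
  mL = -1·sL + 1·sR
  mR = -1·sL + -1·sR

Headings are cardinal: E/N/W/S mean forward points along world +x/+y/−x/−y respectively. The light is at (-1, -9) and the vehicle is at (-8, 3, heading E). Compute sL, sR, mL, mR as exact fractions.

80/97 80/73 1920/7081 -13600/7081

left sensor world pos  = (-6, 4); dL² = 194
right sensor world pos = (-6, 2); dR² = 146
sL = 160/194 = 80/97
sR = 160/146 = 80/73
mL = -1·sL + 1·sR = 1920/7081
mR = -1·sL + -1·sR = -13600/7081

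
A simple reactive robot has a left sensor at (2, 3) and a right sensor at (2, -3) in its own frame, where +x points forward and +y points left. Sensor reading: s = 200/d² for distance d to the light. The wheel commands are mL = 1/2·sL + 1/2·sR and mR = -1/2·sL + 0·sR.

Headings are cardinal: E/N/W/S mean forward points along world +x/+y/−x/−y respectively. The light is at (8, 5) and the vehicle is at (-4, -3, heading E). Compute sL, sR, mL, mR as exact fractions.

left sensor world pos  = (-2, 0); dL² = 125
right sensor world pos = (-2, -6); dR² = 221
sL = 200/125 = 8/5
sR = 200/221 = 200/221
mL = 1/2·sL + 1/2·sR = 1384/1105
mR = -1/2·sL + 0·sR = -4/5

8/5 200/221 1384/1105 -4/5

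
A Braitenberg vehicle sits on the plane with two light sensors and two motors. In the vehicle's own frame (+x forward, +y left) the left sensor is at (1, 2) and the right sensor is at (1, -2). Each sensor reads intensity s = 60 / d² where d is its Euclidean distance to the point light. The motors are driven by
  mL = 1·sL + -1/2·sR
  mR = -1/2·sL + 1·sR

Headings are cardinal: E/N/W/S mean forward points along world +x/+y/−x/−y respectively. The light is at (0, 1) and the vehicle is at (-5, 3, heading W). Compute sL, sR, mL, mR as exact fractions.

5/3 15/13 85/78 25/78

left sensor world pos  = (-6, 1); dL² = 36
right sensor world pos = (-6, 5); dR² = 52
sL = 60/36 = 5/3
sR = 60/52 = 15/13
mL = 1·sL + -1/2·sR = 85/78
mR = -1/2·sL + 1·sR = 25/78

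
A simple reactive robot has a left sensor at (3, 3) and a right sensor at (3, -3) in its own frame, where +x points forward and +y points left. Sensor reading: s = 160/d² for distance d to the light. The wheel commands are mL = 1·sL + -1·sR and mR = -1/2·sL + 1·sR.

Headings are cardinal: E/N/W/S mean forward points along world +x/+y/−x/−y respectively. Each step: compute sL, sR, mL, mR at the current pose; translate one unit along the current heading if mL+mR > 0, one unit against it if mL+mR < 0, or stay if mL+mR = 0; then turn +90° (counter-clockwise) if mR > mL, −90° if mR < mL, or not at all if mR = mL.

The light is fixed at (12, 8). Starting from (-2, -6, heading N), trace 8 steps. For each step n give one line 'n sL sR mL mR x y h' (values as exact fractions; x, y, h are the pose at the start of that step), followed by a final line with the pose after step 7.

n=0: pose=(-2,-6,N); sL=16/41, sR=80/121; mL=-1344/4961, mR=2312/4961; mL+mR=8/41 → advance +1; mR−mL=3656/4961 → turn +1·90°
n=1: pose=(-2,-5,W); sL=32/109, sR=160/389; mL=-4992/42401, mR=11216/42401; mL+mR=16/109 → advance +1; mR−mL=16208/42401 → turn +1·90°
n=2: pose=(-3,-5,S); sL=2/5, sR=8/29; mL=18/145, mR=11/145; mL+mR=1/5 → advance +1; mR−mL=-7/145 → turn -1·90°
n=3: pose=(-3,-6,W); sL=160/613, sR=32/89; mL=-5376/54557, mR=12496/54557; mL+mR=80/613 → advance +1; mR−mL=17872/54557 → turn +1·90°
n=4: pose=(-4,-6,S); sL=80/229, sR=16/65; mL=1536/14885, mR=1064/14885; mL+mR=40/229 → advance +1; mR−mL=-472/14885 → turn -1·90°
n=5: pose=(-4,-7,W); sL=32/137, sR=32/101; mL=-1152/13837, mR=2768/13837; mL+mR=16/137 → advance +1; mR−mL=3920/13837 → turn +1·90°
n=6: pose=(-5,-7,S); sL=4/13, sR=40/181; mL=204/2353, mR=158/2353; mL+mR=2/13 → advance +1; mR−mL=-46/2353 → turn -1·90°
n=7: pose=(-5,-8,W); sL=160/761, sR=160/569; mL=-30720/433009, mR=76240/433009; mL+mR=80/761 → advance +1; mR−mL=106960/433009 → turn +1·90°

0 16/41 80/121 -1344/4961 2312/4961 -2 -6 N
1 32/109 160/389 -4992/42401 11216/42401 -2 -5 W
2 2/5 8/29 18/145 11/145 -3 -5 S
3 160/613 32/89 -5376/54557 12496/54557 -3 -6 W
4 80/229 16/65 1536/14885 1064/14885 -4 -6 S
5 32/137 32/101 -1152/13837 2768/13837 -4 -7 W
6 4/13 40/181 204/2353 158/2353 -5 -7 S
7 160/761 160/569 -30720/433009 76240/433009 -5 -8 W
final -6 -8 S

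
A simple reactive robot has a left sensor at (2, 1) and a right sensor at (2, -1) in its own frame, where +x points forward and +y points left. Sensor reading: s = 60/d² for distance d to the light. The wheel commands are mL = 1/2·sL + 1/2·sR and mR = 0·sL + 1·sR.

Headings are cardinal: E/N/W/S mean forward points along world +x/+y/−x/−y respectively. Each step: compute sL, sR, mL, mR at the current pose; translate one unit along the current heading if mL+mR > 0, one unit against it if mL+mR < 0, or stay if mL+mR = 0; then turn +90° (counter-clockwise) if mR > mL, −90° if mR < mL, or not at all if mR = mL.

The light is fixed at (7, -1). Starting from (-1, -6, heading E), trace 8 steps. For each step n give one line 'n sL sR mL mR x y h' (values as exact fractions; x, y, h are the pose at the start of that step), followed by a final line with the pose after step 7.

n=0: pose=(-1,-6,E); sL=15/13, sR=5/6; mL=155/156, mR=5/6; mL+mR=95/52 → advance +1; mR−mL=-25/156 → turn -1·90°
n=1: pose=(0,-6,S); sL=12/17, sR=60/113; mL=1188/1921, mR=60/113; mL+mR=2208/1921 → advance +1; mR−mL=-168/1921 → turn -1·90°
n=2: pose=(0,-7,W); sL=6/13, sR=30/53; mL=354/689, mR=30/53; mL+mR=744/689 → advance +1; mR−mL=36/689 → turn +1·90°
n=3: pose=(-1,-7,S); sL=60/113, sR=12/29; mL=1548/3277, mR=12/29; mL+mR=2904/3277 → advance +1; mR−mL=-192/3277 → turn -1·90°
n=4: pose=(-1,-8,W); sL=15/41, sR=15/34; mL=1125/2788, mR=15/34; mL+mR=2355/2788 → advance +1; mR−mL=105/2788 → turn +1·90°
n=5: pose=(-2,-8,S); sL=12/29, sR=60/181; mL=1956/5249, mR=60/181; mL+mR=3696/5249 → advance +1; mR−mL=-216/5249 → turn -1·90°
n=6: pose=(-2,-9,W); sL=30/101, sR=6/17; mL=558/1717, mR=6/17; mL+mR=1164/1717 → advance +1; mR−mL=48/1717 → turn +1·90°
n=7: pose=(-3,-9,S); sL=60/181, sR=60/221; mL=12060/40001, mR=60/221; mL+mR=22920/40001 → advance +1; mR−mL=-1200/40001 → turn -1·90°

0 15/13 5/6 155/156 5/6 -1 -6 E
1 12/17 60/113 1188/1921 60/113 0 -6 S
2 6/13 30/53 354/689 30/53 0 -7 W
3 60/113 12/29 1548/3277 12/29 -1 -7 S
4 15/41 15/34 1125/2788 15/34 -1 -8 W
5 12/29 60/181 1956/5249 60/181 -2 -8 S
6 30/101 6/17 558/1717 6/17 -2 -9 W
7 60/181 60/221 12060/40001 60/221 -3 -9 S
final -3 -10 W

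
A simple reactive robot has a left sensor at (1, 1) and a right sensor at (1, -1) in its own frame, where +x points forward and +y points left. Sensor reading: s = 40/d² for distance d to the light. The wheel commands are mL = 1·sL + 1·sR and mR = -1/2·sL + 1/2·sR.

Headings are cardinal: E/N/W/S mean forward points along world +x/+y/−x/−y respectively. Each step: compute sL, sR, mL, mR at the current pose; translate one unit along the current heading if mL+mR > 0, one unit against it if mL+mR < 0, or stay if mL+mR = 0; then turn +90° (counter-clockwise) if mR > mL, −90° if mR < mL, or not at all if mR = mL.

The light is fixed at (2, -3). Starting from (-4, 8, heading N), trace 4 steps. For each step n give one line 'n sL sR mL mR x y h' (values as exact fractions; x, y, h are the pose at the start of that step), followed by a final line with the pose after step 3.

n=0: pose=(-4,8,N); sL=40/193, sR=40/169; mL=14480/32617, mR=480/32617; mL+mR=14960/32617 → advance +1; mR−mL=-14000/32617 → turn -1·90°
n=1: pose=(-4,9,E); sL=20/97, sR=20/73; mL=3400/7081, mR=240/7081; mL+mR=3640/7081 → advance +1; mR−mL=-3160/7081 → turn -1·90°
n=2: pose=(-3,9,S); sL=40/137, sR=40/157; mL=11760/21509, mR=-400/21509; mL+mR=11360/21509 → advance +1; mR−mL=-12160/21509 → turn -1·90°
n=3: pose=(-3,8,W); sL=5/17, sR=2/9; mL=79/153, mR=-11/306; mL+mR=49/102 → advance +1; mR−mL=-169/306 → turn -1·90°

0 40/193 40/169 14480/32617 480/32617 -4 8 N
1 20/97 20/73 3400/7081 240/7081 -4 9 E
2 40/137 40/157 11760/21509 -400/21509 -3 9 S
3 5/17 2/9 79/153 -11/306 -3 8 W
final -4 8 N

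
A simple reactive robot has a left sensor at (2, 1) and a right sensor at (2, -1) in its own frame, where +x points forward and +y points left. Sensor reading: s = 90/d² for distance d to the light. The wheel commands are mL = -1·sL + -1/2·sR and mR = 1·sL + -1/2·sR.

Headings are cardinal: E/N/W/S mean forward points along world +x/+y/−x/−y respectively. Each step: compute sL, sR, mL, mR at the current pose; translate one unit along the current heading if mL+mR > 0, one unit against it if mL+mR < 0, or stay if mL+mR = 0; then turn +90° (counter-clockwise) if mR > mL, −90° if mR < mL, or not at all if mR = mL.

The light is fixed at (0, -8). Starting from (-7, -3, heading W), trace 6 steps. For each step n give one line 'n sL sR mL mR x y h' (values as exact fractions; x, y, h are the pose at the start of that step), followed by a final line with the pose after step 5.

n=0: pose=(-7,-3,W); sL=90/97, sR=10/13; mL=-1655/1261, mR=685/1261; mL+mR=-10/13 → advance -1; mR−mL=180/97 → turn +1·90°
n=1: pose=(-6,-3,S); sL=45/17, sR=45/29; mL=-3375/986, mR=1845/986; mL+mR=-45/29 → advance -1; mR−mL=90/17 → turn +1·90°
n=2: pose=(-6,-2,E); sL=18/13, sR=90/41; mL=-1323/533, mR=153/533; mL+mR=-90/41 → advance -1; mR−mL=36/13 → turn +1·90°
n=3: pose=(-7,-2,N); sL=45/64, sR=9/10; mL=-369/320, mR=81/320; mL+mR=-9/10 → advance -1; mR−mL=45/32 → turn +1·90°
n=4: pose=(-7,-3,W); sL=90/97, sR=10/13; mL=-1655/1261, mR=685/1261; mL+mR=-10/13 → advance -1; mR−mL=180/97 → turn +1·90°
n=5: pose=(-6,-3,S); sL=45/17, sR=45/29; mL=-3375/986, mR=1845/986; mL+mR=-45/29 → advance -1; mR−mL=90/17 → turn +1·90°

0 90/97 10/13 -1655/1261 685/1261 -7 -3 W
1 45/17 45/29 -3375/986 1845/986 -6 -3 S
2 18/13 90/41 -1323/533 153/533 -6 -2 E
3 45/64 9/10 -369/320 81/320 -7 -2 N
4 90/97 10/13 -1655/1261 685/1261 -7 -3 W
5 45/17 45/29 -3375/986 1845/986 -6 -3 S
final -6 -2 E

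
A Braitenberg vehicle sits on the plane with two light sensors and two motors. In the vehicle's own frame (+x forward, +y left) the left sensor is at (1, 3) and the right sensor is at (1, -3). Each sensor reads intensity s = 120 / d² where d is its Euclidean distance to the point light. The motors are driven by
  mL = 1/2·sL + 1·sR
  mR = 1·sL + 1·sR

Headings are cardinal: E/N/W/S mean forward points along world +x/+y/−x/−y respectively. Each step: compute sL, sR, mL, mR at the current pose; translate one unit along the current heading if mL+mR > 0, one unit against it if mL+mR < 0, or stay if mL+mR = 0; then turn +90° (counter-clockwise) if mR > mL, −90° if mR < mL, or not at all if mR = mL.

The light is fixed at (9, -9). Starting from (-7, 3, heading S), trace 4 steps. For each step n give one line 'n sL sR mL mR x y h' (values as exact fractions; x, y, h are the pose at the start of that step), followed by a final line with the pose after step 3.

0 12/29 60/241 3186/6989 4632/6989 -7 3 S
1 120/421 120/289 67860/121669 85200/121669 -7 2 E
2 10/39 5/12 85/156 35/52 -6 2 N
3 120/337 120/481 69300/162097 98160/162097 -6 3 W
final -7 3 S

n=0: pose=(-7,3,S); sL=12/29, sR=60/241; mL=3186/6989, mR=4632/6989; mL+mR=7818/6989 → advance +1; mR−mL=6/29 → turn +1·90°
n=1: pose=(-7,2,E); sL=120/421, sR=120/289; mL=67860/121669, mR=85200/121669; mL+mR=153060/121669 → advance +1; mR−mL=60/421 → turn +1·90°
n=2: pose=(-6,2,N); sL=10/39, sR=5/12; mL=85/156, mR=35/52; mL+mR=95/78 → advance +1; mR−mL=5/39 → turn +1·90°
n=3: pose=(-6,3,W); sL=120/337, sR=120/481; mL=69300/162097, mR=98160/162097; mL+mR=167460/162097 → advance +1; mR−mL=60/337 → turn +1·90°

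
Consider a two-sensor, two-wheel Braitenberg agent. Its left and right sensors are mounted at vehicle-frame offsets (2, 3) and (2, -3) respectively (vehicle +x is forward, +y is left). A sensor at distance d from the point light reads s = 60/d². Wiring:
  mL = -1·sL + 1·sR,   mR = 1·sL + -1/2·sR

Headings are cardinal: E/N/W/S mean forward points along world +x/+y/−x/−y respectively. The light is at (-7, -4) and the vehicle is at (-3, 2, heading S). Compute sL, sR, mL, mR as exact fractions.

left sensor world pos  = (0, 0); dL² = 65
right sensor world pos = (-6, 0); dR² = 17
sL = 60/65 = 12/13
sR = 60/17 = 60/17
mL = -1·sL + 1·sR = 576/221
mR = 1·sL + -1/2·sR = -186/221

12/13 60/17 576/221 -186/221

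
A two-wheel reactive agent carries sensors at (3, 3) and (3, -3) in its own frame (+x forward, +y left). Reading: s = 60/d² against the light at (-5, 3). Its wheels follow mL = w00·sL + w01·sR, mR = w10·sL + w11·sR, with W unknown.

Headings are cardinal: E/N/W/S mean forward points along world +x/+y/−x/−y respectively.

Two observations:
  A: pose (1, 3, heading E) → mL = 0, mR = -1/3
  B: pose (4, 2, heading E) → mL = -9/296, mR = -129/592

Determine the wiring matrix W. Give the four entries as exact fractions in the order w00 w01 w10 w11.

-1 1 -1 1/2

obs A: pose=(1,3,E) → sL=2/3, sR=2/3, mL=0, mR=-1/3
obs B: pose=(4,2,E) → sL=15/37, sR=3/8, mL=-9/296, mR=-129/592
sensor matrix S = [[2/3, 2/3], [15/37, 3/8]]; det S = -3/148
solve [mL_A; mL_B] = S·[w00; w01] and [mR_A; mR_B] = S·[w10; w11]:
  w00 = -1, w01 = 1, w10 = -1, w11 = 1/2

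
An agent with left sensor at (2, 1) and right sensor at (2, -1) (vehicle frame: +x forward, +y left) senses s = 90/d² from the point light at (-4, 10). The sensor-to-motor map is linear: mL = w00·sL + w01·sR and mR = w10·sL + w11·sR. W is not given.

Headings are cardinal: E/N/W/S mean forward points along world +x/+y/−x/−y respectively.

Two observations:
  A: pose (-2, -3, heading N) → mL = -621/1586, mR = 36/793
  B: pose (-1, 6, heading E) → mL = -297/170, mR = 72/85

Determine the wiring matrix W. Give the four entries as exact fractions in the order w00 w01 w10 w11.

-1 1/2 1 -1

obs A: pose=(-2,-3,N) → sL=45/61, sR=9/13, mL=-621/1586, mR=36/793
obs B: pose=(-1,6,E) → sL=45/17, sR=9/5, mL=-297/170, mR=72/85
sensor matrix S = [[45/61, 9/13], [45/17, 9/5]]; det S = -6804/13481
solve [mL_A; mL_B] = S·[w00; w01] and [mR_A; mR_B] = S·[w10; w11]:
  w00 = -1, w01 = 1/2, w10 = 1, w11 = -1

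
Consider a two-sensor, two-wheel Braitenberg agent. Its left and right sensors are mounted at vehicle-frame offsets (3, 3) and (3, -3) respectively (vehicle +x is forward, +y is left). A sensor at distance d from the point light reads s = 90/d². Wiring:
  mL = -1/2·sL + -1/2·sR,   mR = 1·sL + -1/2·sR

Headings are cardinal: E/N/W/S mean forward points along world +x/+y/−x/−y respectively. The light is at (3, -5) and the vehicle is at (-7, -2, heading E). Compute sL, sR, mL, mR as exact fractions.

18/17 90/49 -1206/833 117/833

left sensor world pos  = (-4, 1); dL² = 85
right sensor world pos = (-4, -5); dR² = 49
sL = 90/85 = 18/17
sR = 90/49 = 90/49
mL = -1/2·sL + -1/2·sR = -1206/833
mR = 1·sL + -1/2·sR = 117/833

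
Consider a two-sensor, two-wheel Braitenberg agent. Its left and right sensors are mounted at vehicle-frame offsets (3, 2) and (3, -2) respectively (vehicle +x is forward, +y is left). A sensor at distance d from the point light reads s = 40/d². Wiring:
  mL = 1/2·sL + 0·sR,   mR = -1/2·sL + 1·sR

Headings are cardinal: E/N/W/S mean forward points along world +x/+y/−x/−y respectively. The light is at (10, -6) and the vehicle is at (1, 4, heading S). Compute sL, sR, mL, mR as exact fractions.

20/49 4/17 10/49 26/833

left sensor world pos  = (3, 1); dL² = 98
right sensor world pos = (-1, 1); dR² = 170
sL = 40/98 = 20/49
sR = 40/170 = 4/17
mL = 1/2·sL + 0·sR = 10/49
mR = -1/2·sL + 1·sR = 26/833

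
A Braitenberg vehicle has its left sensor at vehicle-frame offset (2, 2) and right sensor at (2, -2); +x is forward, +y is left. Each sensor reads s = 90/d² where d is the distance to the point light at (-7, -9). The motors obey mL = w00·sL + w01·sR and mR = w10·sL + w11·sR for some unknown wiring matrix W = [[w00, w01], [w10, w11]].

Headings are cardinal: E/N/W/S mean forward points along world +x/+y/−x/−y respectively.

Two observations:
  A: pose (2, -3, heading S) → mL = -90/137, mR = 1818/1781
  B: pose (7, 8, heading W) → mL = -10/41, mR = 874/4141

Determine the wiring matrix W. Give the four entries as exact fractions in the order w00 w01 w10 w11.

-1 0 1/2 1/2

obs A: pose=(2,-3,S) → sL=90/137, sR=18/13, mL=-90/137, mR=1818/1781
obs B: pose=(7,8,W) → sL=10/41, sR=18/101, mL=-10/41, mR=874/4141
sensor matrix S = [[90/137, 18/13], [10/41, 18/101]]; det S = -1627200/7375121
solve [mL_A; mL_B] = S·[w00; w01] and [mR_A; mR_B] = S·[w10; w11]:
  w00 = -1, w01 = 0, w10 = 1/2, w11 = 1/2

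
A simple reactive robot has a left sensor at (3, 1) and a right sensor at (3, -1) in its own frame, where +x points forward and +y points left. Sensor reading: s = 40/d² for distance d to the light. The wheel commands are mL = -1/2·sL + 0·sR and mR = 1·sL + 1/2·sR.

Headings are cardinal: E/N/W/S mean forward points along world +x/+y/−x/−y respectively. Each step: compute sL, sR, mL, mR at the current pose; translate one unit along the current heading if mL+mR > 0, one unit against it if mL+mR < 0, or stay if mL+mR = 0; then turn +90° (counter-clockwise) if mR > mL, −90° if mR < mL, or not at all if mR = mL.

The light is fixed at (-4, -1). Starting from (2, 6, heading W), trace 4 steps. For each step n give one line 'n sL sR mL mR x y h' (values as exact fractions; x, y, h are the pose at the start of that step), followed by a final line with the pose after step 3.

0 8/9 40/73 -4/9 764/657 2 6 W
1 10/13 5/4 -5/13 145/104 1 6 S
2 40/113 40/89 -20/113 5820/10057 1 5 E
3 20/53 4/13 -10/53 366/689 2 5 N
final 2 6 W

n=0: pose=(2,6,W); sL=8/9, sR=40/73; mL=-4/9, mR=764/657; mL+mR=472/657 → advance +1; mR−mL=352/219 → turn +1·90°
n=1: pose=(1,6,S); sL=10/13, sR=5/4; mL=-5/13, mR=145/104; mL+mR=105/104 → advance +1; mR−mL=185/104 → turn +1·90°
n=2: pose=(1,5,E); sL=40/113, sR=40/89; mL=-20/113, mR=5820/10057; mL+mR=4040/10057 → advance +1; mR−mL=7600/10057 → turn +1·90°
n=3: pose=(2,5,N); sL=20/53, sR=4/13; mL=-10/53, mR=366/689; mL+mR=236/689 → advance +1; mR−mL=496/689 → turn +1·90°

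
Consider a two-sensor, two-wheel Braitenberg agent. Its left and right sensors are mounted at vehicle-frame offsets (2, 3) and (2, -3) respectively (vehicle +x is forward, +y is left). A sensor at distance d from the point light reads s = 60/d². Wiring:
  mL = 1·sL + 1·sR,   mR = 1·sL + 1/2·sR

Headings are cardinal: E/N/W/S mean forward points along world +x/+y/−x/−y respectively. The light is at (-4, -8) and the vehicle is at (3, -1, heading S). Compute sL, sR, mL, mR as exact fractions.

12/25 60/41 1992/1025 1242/1025

left sensor world pos  = (6, -3); dL² = 125
right sensor world pos = (0, -3); dR² = 41
sL = 60/125 = 12/25
sR = 60/41 = 60/41
mL = 1·sL + 1·sR = 1992/1025
mR = 1·sL + 1/2·sR = 1242/1025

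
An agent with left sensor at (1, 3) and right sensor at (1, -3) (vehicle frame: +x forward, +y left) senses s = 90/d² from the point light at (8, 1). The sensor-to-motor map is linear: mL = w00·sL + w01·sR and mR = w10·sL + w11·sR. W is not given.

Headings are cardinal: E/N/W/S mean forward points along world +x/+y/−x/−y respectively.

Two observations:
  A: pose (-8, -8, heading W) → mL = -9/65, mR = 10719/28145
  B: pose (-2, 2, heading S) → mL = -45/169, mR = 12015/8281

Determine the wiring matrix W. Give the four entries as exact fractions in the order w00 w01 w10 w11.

0 -1/2 1/2 1

obs A: pose=(-8,-8,W) → sL=90/433, sR=18/65, mL=-9/65, mR=10719/28145
obs B: pose=(-2,2,S) → sL=90/49, sR=90/169, mL=-45/169, mR=12015/8281
sensor matrix S = [[90/433, 18/65], [90/49, 90/169]]; det S = -1426896/3585673
solve [mL_A; mL_B] = S·[w00; w01] and [mR_A; mR_B] = S·[w10; w11]:
  w00 = 0, w01 = -1/2, w10 = 1/2, w11 = 1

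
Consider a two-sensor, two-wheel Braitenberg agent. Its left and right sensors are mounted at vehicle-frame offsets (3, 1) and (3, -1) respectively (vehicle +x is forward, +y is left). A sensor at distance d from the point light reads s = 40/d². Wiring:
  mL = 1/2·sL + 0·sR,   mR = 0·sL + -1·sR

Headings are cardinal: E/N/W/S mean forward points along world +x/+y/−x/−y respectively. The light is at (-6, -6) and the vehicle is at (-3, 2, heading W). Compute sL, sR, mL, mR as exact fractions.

left sensor world pos  = (-6, 1); dL² = 49
right sensor world pos = (-6, 3); dR² = 81
sL = 40/49 = 40/49
sR = 40/81 = 40/81
mL = 1/2·sL + 0·sR = 20/49
mR = 0·sL + -1·sR = -40/81

40/49 40/81 20/49 -40/81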